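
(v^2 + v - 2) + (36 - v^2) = v + 34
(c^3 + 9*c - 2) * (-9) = -9*c^3 - 81*c + 18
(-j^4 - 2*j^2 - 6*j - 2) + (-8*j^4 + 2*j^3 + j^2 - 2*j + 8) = -9*j^4 + 2*j^3 - j^2 - 8*j + 6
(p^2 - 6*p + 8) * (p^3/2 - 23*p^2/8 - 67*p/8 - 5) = p^5/2 - 47*p^4/8 + 103*p^3/8 + 89*p^2/4 - 37*p - 40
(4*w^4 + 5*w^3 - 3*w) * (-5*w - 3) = -20*w^5 - 37*w^4 - 15*w^3 + 15*w^2 + 9*w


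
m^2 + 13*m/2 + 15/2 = (m + 3/2)*(m + 5)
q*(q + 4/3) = q^2 + 4*q/3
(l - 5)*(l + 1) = l^2 - 4*l - 5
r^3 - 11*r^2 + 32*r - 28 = (r - 7)*(r - 2)^2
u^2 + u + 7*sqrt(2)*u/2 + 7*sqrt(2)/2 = (u + 1)*(u + 7*sqrt(2)/2)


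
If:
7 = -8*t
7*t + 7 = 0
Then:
No Solution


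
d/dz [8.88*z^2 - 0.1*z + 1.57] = 17.76*z - 0.1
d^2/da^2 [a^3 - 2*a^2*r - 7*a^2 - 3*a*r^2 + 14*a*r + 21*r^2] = 6*a - 4*r - 14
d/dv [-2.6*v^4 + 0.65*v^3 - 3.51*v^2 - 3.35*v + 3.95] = -10.4*v^3 + 1.95*v^2 - 7.02*v - 3.35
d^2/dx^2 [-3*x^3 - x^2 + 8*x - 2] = -18*x - 2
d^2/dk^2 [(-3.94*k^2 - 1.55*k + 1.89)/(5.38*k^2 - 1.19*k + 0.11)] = (-140.176976*k^3 + 342.219648*k^2 - 67.097208*k + 2.614716)/(155.720872*k^6 - 103.331508*k^5 + 32.407506*k^4 - 5.910611*k^3 + 0.662607*k^2 - 0.043197*k + 0.001331)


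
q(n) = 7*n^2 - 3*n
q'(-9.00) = -129.00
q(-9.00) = 594.00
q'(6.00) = 81.00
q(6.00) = 234.00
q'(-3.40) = -50.60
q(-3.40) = 91.12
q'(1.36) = 16.04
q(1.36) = 8.87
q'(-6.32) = -91.48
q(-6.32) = 298.56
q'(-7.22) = -104.08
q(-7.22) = 386.56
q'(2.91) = 37.74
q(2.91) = 50.55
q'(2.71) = 34.94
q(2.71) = 43.28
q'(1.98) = 24.72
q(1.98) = 21.50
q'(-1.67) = -26.38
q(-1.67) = 24.53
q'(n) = 14*n - 3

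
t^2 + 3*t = t*(t + 3)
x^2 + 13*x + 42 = (x + 6)*(x + 7)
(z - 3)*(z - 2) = z^2 - 5*z + 6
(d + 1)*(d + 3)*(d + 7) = d^3 + 11*d^2 + 31*d + 21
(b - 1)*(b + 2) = b^2 + b - 2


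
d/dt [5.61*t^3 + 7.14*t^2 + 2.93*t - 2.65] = 16.83*t^2 + 14.28*t + 2.93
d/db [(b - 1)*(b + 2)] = 2*b + 1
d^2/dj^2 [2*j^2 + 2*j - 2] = 4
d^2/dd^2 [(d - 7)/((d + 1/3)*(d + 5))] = 18*(3*d^3 - 63*d^2 - 351*d - 589)/(27*d^6 + 432*d^5 + 2439*d^4 + 5536*d^3 + 4065*d^2 + 1200*d + 125)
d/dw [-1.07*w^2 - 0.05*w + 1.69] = -2.14*w - 0.05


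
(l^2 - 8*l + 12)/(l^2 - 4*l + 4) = (l - 6)/(l - 2)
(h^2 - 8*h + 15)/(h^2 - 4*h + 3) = (h - 5)/(h - 1)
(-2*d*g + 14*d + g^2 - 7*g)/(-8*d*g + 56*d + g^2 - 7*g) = (2*d - g)/(8*d - g)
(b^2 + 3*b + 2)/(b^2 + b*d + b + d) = (b + 2)/(b + d)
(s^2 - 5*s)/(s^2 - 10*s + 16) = s*(s - 5)/(s^2 - 10*s + 16)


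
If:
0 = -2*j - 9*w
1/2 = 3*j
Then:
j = 1/6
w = -1/27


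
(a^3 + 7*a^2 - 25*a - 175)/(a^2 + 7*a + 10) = (a^2 + 2*a - 35)/(a + 2)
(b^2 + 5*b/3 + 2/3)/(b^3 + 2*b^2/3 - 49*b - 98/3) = (b + 1)/(b^2 - 49)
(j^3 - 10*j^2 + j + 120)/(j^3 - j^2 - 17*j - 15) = (j - 8)/(j + 1)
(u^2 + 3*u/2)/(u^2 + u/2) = (2*u + 3)/(2*u + 1)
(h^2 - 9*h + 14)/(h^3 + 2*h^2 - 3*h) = (h^2 - 9*h + 14)/(h*(h^2 + 2*h - 3))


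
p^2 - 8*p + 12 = (p - 6)*(p - 2)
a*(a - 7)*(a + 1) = a^3 - 6*a^2 - 7*a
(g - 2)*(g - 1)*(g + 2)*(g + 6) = g^4 + 5*g^3 - 10*g^2 - 20*g + 24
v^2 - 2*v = v*(v - 2)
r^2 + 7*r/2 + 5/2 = (r + 1)*(r + 5/2)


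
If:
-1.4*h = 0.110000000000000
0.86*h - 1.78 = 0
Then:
No Solution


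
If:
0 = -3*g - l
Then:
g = -l/3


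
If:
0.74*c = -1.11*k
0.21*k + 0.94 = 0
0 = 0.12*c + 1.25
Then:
No Solution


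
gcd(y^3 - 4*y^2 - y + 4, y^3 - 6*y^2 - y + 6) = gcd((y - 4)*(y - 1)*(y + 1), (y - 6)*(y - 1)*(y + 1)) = y^2 - 1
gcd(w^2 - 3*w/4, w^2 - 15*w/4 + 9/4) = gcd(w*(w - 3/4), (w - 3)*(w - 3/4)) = w - 3/4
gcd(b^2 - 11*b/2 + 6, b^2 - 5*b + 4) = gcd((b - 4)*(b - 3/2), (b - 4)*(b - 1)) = b - 4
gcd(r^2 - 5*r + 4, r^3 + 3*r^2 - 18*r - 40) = r - 4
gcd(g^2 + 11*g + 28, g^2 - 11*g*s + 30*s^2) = 1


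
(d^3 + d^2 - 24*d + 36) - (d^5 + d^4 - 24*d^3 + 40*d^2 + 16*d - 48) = -d^5 - d^4 + 25*d^3 - 39*d^2 - 40*d + 84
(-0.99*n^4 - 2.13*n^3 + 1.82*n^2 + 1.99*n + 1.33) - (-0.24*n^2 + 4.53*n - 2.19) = -0.99*n^4 - 2.13*n^3 + 2.06*n^2 - 2.54*n + 3.52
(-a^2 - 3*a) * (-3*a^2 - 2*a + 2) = 3*a^4 + 11*a^3 + 4*a^2 - 6*a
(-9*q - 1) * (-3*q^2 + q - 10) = 27*q^3 - 6*q^2 + 89*q + 10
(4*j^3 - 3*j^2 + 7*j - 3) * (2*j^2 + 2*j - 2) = 8*j^5 + 2*j^4 + 14*j^2 - 20*j + 6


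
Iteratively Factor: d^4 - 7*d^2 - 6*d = (d + 1)*(d^3 - d^2 - 6*d) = (d - 3)*(d + 1)*(d^2 + 2*d) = d*(d - 3)*(d + 1)*(d + 2)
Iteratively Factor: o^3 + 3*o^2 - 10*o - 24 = (o + 4)*(o^2 - o - 6) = (o - 3)*(o + 4)*(o + 2)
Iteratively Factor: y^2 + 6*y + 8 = (y + 4)*(y + 2)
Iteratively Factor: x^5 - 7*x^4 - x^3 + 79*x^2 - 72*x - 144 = (x - 4)*(x^4 - 3*x^3 - 13*x^2 + 27*x + 36) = (x - 4)*(x - 3)*(x^3 - 13*x - 12) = (x - 4)^2*(x - 3)*(x^2 + 4*x + 3) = (x - 4)^2*(x - 3)*(x + 1)*(x + 3)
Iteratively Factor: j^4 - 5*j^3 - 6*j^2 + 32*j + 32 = (j + 2)*(j^3 - 7*j^2 + 8*j + 16) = (j + 1)*(j + 2)*(j^2 - 8*j + 16) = (j - 4)*(j + 1)*(j + 2)*(j - 4)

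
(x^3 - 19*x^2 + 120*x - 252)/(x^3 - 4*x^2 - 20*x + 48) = (x^2 - 13*x + 42)/(x^2 + 2*x - 8)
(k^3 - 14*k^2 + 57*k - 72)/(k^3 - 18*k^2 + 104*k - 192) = (k^2 - 6*k + 9)/(k^2 - 10*k + 24)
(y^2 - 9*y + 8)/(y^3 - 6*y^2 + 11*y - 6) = (y - 8)/(y^2 - 5*y + 6)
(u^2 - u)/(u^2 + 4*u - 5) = u/(u + 5)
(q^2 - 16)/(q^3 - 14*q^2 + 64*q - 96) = (q + 4)/(q^2 - 10*q + 24)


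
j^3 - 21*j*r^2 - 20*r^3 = (j - 5*r)*(j + r)*(j + 4*r)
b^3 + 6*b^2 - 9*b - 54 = (b - 3)*(b + 3)*(b + 6)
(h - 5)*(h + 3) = h^2 - 2*h - 15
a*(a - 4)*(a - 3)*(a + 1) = a^4 - 6*a^3 + 5*a^2 + 12*a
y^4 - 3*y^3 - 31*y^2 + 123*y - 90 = (y - 5)*(y - 3)*(y - 1)*(y + 6)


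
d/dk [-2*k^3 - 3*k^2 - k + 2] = -6*k^2 - 6*k - 1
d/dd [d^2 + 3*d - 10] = 2*d + 3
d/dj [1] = 0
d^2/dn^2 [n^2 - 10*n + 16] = 2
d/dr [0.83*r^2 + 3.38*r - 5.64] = 1.66*r + 3.38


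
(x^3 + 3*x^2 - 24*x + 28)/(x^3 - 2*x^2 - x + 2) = (x^2 + 5*x - 14)/(x^2 - 1)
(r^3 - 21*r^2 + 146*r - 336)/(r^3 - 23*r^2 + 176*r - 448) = (r - 6)/(r - 8)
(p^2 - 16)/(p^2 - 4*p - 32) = (p - 4)/(p - 8)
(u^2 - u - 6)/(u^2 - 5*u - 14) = (u - 3)/(u - 7)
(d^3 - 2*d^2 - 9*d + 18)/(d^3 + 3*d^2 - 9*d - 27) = (d - 2)/(d + 3)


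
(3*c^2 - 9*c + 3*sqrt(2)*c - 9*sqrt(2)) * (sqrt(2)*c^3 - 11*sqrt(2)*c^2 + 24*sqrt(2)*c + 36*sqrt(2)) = 3*sqrt(2)*c^5 - 42*sqrt(2)*c^4 + 6*c^4 - 84*c^3 + 171*sqrt(2)*c^3 - 108*sqrt(2)*c^2 + 342*c^2 - 324*sqrt(2)*c - 216*c - 648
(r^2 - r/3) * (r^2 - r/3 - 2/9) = r^4 - 2*r^3/3 - r^2/9 + 2*r/27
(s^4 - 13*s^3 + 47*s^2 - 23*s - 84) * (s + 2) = s^5 - 11*s^4 + 21*s^3 + 71*s^2 - 130*s - 168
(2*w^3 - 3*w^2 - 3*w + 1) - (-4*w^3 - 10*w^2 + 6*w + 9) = 6*w^3 + 7*w^2 - 9*w - 8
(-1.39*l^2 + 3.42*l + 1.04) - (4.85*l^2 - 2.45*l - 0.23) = -6.24*l^2 + 5.87*l + 1.27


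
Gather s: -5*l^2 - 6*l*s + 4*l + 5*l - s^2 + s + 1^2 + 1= -5*l^2 + 9*l - s^2 + s*(1 - 6*l) + 2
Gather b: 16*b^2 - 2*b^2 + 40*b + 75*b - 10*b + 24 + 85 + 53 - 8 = 14*b^2 + 105*b + 154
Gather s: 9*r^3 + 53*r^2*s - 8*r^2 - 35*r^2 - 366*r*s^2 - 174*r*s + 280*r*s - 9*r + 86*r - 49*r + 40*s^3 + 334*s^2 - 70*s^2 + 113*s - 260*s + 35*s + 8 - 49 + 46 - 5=9*r^3 - 43*r^2 + 28*r + 40*s^3 + s^2*(264 - 366*r) + s*(53*r^2 + 106*r - 112)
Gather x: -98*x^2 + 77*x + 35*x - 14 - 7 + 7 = -98*x^2 + 112*x - 14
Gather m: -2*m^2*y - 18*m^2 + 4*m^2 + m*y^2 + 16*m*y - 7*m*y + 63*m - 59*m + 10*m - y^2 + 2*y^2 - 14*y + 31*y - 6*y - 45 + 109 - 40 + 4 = m^2*(-2*y - 14) + m*(y^2 + 9*y + 14) + y^2 + 11*y + 28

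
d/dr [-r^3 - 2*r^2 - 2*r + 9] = -3*r^2 - 4*r - 2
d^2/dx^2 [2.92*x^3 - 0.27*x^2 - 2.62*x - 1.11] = 17.52*x - 0.54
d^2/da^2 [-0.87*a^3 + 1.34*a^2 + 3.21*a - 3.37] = 2.68 - 5.22*a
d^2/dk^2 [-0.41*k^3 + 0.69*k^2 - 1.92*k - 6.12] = 1.38 - 2.46*k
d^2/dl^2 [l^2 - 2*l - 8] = 2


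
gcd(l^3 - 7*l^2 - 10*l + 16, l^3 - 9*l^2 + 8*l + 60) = l + 2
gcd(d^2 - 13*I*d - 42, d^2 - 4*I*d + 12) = d - 6*I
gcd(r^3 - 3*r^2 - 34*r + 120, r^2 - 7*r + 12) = r - 4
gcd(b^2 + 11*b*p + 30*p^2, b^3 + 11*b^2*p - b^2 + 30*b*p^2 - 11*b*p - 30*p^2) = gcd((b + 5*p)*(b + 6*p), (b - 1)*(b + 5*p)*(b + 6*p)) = b^2 + 11*b*p + 30*p^2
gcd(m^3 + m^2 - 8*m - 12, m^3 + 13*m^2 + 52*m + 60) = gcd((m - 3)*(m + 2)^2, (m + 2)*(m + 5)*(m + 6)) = m + 2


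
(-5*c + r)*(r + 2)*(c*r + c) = -5*c^2*r^2 - 15*c^2*r - 10*c^2 + c*r^3 + 3*c*r^2 + 2*c*r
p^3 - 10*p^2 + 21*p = p*(p - 7)*(p - 3)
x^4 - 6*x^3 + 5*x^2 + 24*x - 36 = (x - 3)^2*(x - 2)*(x + 2)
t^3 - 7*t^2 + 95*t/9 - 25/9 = (t - 5)*(t - 5/3)*(t - 1/3)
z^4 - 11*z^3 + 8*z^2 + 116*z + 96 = (z - 8)*(z - 6)*(z + 1)*(z + 2)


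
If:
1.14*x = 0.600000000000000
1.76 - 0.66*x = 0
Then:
No Solution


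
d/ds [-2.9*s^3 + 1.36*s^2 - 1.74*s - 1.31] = -8.7*s^2 + 2.72*s - 1.74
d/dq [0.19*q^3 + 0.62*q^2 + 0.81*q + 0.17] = 0.57*q^2 + 1.24*q + 0.81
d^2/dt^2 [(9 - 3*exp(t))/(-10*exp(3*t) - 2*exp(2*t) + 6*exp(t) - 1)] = (1200*exp(6*t) - 7920*exp(5*t) - 1248*exp(4*t) + 582*exp(3*t) + 1098*exp(2*t) - 234*exp(t) - 51)*exp(t)/(1000*exp(9*t) + 600*exp(8*t) - 1680*exp(7*t) - 412*exp(6*t) + 1128*exp(5*t) - 132*exp(4*t) - 258*exp(3*t) + 114*exp(2*t) - 18*exp(t) + 1)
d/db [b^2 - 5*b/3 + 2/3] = 2*b - 5/3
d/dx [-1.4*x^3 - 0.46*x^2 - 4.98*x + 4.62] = -4.2*x^2 - 0.92*x - 4.98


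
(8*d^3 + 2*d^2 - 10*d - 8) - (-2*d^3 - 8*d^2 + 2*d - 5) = 10*d^3 + 10*d^2 - 12*d - 3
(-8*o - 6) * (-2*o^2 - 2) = 16*o^3 + 12*o^2 + 16*o + 12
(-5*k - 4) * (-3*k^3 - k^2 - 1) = 15*k^4 + 17*k^3 + 4*k^2 + 5*k + 4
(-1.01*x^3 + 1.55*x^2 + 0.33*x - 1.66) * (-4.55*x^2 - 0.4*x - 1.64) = 4.5955*x^5 - 6.6485*x^4 - 0.4651*x^3 + 4.879*x^2 + 0.1228*x + 2.7224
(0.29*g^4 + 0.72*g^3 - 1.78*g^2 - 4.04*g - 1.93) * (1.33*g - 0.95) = 0.3857*g^5 + 0.6821*g^4 - 3.0514*g^3 - 3.6822*g^2 + 1.2711*g + 1.8335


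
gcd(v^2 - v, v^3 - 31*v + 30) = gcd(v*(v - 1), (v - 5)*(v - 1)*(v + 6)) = v - 1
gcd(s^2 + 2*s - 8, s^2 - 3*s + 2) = s - 2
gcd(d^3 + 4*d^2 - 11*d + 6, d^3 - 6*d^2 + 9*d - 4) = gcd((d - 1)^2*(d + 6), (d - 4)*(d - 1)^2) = d^2 - 2*d + 1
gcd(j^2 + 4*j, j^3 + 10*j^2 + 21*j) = j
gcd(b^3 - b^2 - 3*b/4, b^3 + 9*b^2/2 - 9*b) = b^2 - 3*b/2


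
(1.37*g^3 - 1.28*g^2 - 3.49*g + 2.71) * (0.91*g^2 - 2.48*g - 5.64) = 1.2467*g^5 - 4.5624*g^4 - 7.7283*g^3 + 18.3405*g^2 + 12.9628*g - 15.2844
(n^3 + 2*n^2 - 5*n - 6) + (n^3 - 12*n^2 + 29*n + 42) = 2*n^3 - 10*n^2 + 24*n + 36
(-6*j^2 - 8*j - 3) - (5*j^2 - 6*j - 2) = -11*j^2 - 2*j - 1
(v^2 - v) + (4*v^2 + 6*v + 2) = 5*v^2 + 5*v + 2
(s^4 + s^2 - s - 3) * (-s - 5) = -s^5 - 5*s^4 - s^3 - 4*s^2 + 8*s + 15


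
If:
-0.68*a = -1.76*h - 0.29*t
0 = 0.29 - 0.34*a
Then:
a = 0.85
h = 0.329545454545455 - 0.164772727272727*t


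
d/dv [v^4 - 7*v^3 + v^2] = v*(4*v^2 - 21*v + 2)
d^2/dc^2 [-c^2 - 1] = -2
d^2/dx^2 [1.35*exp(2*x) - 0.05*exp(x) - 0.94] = (5.4*exp(x) - 0.05)*exp(x)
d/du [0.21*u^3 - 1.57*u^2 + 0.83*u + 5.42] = 0.63*u^2 - 3.14*u + 0.83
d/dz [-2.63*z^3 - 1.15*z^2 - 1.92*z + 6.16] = -7.89*z^2 - 2.3*z - 1.92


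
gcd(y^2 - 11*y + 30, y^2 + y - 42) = y - 6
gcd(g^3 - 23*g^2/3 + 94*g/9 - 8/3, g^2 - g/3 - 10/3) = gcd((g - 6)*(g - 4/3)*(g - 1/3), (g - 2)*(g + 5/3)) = 1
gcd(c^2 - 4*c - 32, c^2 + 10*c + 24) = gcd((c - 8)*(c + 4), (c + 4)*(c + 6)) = c + 4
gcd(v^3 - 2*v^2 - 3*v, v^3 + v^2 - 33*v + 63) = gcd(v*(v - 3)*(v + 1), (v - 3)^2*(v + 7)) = v - 3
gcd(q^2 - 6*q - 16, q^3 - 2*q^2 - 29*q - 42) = q + 2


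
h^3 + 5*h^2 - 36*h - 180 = (h - 6)*(h + 5)*(h + 6)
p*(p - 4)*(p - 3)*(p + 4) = p^4 - 3*p^3 - 16*p^2 + 48*p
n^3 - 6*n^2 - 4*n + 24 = (n - 6)*(n - 2)*(n + 2)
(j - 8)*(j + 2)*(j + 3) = j^3 - 3*j^2 - 34*j - 48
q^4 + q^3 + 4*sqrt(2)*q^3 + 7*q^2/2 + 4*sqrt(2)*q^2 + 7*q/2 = q*(q + 1)*(q + sqrt(2)/2)*(q + 7*sqrt(2)/2)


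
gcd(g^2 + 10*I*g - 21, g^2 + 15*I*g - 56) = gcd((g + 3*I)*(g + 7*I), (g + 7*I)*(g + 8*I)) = g + 7*I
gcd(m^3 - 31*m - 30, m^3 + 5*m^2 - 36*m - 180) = m^2 - m - 30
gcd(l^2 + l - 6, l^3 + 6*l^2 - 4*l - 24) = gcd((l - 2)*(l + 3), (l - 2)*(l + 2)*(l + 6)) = l - 2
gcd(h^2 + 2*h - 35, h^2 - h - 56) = h + 7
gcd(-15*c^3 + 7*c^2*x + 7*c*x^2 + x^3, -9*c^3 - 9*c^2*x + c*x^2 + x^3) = 3*c + x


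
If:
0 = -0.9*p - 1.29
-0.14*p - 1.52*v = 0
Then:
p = -1.43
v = 0.13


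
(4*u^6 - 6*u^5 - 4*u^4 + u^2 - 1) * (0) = 0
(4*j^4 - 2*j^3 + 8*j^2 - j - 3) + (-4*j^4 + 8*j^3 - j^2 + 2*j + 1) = 6*j^3 + 7*j^2 + j - 2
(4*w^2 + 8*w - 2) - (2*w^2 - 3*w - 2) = 2*w^2 + 11*w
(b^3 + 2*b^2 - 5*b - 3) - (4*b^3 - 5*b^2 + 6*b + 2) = -3*b^3 + 7*b^2 - 11*b - 5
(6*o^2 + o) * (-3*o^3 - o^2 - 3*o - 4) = -18*o^5 - 9*o^4 - 19*o^3 - 27*o^2 - 4*o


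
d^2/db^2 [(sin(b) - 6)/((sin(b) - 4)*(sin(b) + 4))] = (-sin(b)^5 + 24*sin(b)^4 - 94*sin(b)^3 + 348*sin(b)^2 - 160*sin(b) - 192)/((sin(b) - 4)^3*(sin(b) + 4)^3)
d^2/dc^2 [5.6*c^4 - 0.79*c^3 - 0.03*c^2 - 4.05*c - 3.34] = 67.2*c^2 - 4.74*c - 0.06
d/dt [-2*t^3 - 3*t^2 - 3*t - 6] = -6*t^2 - 6*t - 3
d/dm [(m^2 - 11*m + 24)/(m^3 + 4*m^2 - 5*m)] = (-m^4 + 22*m^3 - 33*m^2 - 192*m + 120)/(m^2*(m^4 + 8*m^3 + 6*m^2 - 40*m + 25))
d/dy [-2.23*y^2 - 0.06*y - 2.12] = -4.46*y - 0.06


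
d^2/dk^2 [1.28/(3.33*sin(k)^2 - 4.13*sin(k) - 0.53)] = (56.775168*sin(k)^4 - 52.811136*sin(k)^3 - 54.293632*sin(k)^2 + 102.82048*sin(k) - 48.183808)/(-3.33*sin(k)^2 + 4.13*sin(k) + 0.53)^3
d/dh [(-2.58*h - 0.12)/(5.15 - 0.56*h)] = (68.77413 - 7.478352*h)/(0.56*h - 5.15)^3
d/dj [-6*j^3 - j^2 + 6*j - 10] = -18*j^2 - 2*j + 6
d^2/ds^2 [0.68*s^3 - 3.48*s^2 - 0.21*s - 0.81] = 4.08*s - 6.96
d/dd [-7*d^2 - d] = -14*d - 1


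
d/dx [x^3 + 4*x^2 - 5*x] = 3*x^2 + 8*x - 5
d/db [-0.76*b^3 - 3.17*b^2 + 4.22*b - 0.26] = -2.28*b^2 - 6.34*b + 4.22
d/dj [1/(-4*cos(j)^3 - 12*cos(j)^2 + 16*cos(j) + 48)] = (-3*cos(j)^2 - 6*cos(j) + 4)*sin(j)/(4*(cos(j)^3 + 3*cos(j)^2 - 4*cos(j) - 12)^2)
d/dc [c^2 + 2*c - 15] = 2*c + 2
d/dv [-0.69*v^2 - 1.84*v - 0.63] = -1.38*v - 1.84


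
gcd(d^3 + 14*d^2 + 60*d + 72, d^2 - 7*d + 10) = 1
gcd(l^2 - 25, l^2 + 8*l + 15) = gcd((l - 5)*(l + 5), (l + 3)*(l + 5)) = l + 5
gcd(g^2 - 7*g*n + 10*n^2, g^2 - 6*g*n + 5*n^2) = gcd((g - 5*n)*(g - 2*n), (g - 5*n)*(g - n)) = g - 5*n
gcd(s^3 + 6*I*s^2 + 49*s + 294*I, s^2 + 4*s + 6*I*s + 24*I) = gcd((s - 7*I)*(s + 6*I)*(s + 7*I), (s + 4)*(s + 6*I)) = s + 6*I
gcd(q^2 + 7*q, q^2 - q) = q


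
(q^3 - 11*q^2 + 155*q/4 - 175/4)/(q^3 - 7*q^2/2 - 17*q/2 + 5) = (4*q^2 - 24*q + 35)/(2*(2*q^2 + 3*q - 2))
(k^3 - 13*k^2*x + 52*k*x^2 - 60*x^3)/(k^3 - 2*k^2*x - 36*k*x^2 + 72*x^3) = (k - 5*x)/(k + 6*x)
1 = 1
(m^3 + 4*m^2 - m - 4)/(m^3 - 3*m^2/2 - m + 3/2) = 2*(m + 4)/(2*m - 3)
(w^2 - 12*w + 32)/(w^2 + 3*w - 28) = (w - 8)/(w + 7)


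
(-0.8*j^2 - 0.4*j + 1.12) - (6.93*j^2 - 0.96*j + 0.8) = -7.73*j^2 + 0.56*j + 0.32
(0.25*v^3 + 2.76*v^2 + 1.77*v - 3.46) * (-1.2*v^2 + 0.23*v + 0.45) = -0.3*v^5 - 3.2545*v^4 - 1.3767*v^3 + 5.8011*v^2 + 0.000699999999999923*v - 1.557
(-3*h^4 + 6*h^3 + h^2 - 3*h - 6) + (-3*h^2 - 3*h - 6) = -3*h^4 + 6*h^3 - 2*h^2 - 6*h - 12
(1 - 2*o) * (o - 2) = -2*o^2 + 5*o - 2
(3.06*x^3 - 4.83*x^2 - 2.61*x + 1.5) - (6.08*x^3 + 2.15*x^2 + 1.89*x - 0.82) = -3.02*x^3 - 6.98*x^2 - 4.5*x + 2.32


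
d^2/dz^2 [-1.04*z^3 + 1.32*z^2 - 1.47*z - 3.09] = 2.64 - 6.24*z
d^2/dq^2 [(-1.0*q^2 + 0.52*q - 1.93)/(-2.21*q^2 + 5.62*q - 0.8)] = (19.760936*q^3 + 45.949878*q^2 - 138.309756*q + 111.695464)/(10.793861*q^6 - 82.345926*q^5 + 221.126412*q^4 - 237.121288*q^3 + 80.04576*q^2 - 10.7904*q + 0.512)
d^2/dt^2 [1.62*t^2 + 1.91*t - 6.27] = 3.24000000000000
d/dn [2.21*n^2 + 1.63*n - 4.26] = 4.42*n + 1.63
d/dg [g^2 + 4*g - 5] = 2*g + 4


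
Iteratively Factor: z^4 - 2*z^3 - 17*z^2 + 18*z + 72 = (z + 3)*(z^3 - 5*z^2 - 2*z + 24) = (z - 4)*(z + 3)*(z^2 - z - 6) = (z - 4)*(z + 2)*(z + 3)*(z - 3)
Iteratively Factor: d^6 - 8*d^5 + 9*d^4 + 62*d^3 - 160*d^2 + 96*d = (d - 4)*(d^5 - 4*d^4 - 7*d^3 + 34*d^2 - 24*d) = (d - 4)*(d - 1)*(d^4 - 3*d^3 - 10*d^2 + 24*d) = d*(d - 4)*(d - 1)*(d^3 - 3*d^2 - 10*d + 24) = d*(d - 4)^2*(d - 1)*(d^2 + d - 6) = d*(d - 4)^2*(d - 1)*(d + 3)*(d - 2)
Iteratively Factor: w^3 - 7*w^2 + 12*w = (w - 3)*(w^2 - 4*w) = w*(w - 3)*(w - 4)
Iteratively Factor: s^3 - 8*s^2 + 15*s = (s - 5)*(s^2 - 3*s) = (s - 5)*(s - 3)*(s)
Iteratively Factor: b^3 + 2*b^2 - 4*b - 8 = (b - 2)*(b^2 + 4*b + 4) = (b - 2)*(b + 2)*(b + 2)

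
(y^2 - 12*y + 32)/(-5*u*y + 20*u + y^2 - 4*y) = (y - 8)/(-5*u + y)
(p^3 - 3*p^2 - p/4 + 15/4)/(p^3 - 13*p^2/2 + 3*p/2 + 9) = (p - 5/2)/(p - 6)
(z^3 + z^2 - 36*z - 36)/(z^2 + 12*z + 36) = (z^2 - 5*z - 6)/(z + 6)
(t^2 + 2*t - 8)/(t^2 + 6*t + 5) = (t^2 + 2*t - 8)/(t^2 + 6*t + 5)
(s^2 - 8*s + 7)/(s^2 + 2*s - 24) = (s^2 - 8*s + 7)/(s^2 + 2*s - 24)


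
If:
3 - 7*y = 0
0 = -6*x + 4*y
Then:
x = 2/7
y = 3/7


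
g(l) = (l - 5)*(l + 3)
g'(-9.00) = -20.00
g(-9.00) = 84.00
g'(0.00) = -2.00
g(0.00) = -15.00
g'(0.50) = -1.00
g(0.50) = -15.75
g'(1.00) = 0.00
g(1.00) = -16.00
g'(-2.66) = -7.32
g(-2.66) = -2.60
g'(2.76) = 3.52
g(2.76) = -12.90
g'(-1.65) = -5.30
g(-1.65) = -8.98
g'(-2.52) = -7.04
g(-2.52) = -3.61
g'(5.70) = 9.40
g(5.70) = 6.09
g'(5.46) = 8.92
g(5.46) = 3.89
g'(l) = 2*l - 2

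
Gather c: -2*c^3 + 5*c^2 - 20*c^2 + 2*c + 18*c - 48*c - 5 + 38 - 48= -2*c^3 - 15*c^2 - 28*c - 15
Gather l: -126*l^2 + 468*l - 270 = -126*l^2 + 468*l - 270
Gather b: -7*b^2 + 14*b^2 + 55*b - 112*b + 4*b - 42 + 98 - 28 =7*b^2 - 53*b + 28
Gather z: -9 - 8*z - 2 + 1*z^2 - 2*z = z^2 - 10*z - 11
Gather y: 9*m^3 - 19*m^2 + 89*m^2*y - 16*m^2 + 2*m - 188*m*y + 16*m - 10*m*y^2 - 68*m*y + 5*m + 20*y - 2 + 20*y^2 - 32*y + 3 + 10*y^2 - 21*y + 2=9*m^3 - 35*m^2 + 23*m + y^2*(30 - 10*m) + y*(89*m^2 - 256*m - 33) + 3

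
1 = 1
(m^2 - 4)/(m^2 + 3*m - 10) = (m + 2)/(m + 5)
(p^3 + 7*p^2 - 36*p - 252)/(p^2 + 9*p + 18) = (p^2 + p - 42)/(p + 3)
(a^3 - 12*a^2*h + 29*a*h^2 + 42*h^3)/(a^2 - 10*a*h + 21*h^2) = (a^2 - 5*a*h - 6*h^2)/(a - 3*h)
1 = 1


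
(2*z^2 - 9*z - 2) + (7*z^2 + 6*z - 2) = 9*z^2 - 3*z - 4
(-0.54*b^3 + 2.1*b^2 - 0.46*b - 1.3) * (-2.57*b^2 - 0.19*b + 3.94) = 1.3878*b^5 - 5.2944*b^4 - 1.3444*b^3 + 11.7024*b^2 - 1.5654*b - 5.122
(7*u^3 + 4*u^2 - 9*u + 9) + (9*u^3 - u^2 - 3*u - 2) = 16*u^3 + 3*u^2 - 12*u + 7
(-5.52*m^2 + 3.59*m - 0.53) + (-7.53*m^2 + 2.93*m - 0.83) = -13.05*m^2 + 6.52*m - 1.36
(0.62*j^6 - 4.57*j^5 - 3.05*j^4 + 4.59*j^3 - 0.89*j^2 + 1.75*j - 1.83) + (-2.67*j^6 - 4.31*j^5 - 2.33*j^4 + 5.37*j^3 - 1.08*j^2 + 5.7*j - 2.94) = -2.05*j^6 - 8.88*j^5 - 5.38*j^4 + 9.96*j^3 - 1.97*j^2 + 7.45*j - 4.77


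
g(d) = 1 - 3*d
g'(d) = -3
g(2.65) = -6.95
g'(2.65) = -3.00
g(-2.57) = 8.71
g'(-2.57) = -3.00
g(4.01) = -11.03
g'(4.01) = -3.00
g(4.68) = -13.04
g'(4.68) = -3.00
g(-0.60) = 2.80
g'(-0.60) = -3.00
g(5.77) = -16.31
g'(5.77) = -3.00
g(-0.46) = 2.38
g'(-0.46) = -3.00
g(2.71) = -7.13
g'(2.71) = -3.00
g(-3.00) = 10.00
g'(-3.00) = -3.00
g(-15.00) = 46.00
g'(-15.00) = -3.00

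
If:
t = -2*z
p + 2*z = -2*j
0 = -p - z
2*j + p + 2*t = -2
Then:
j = -1/6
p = -1/3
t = -2/3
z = 1/3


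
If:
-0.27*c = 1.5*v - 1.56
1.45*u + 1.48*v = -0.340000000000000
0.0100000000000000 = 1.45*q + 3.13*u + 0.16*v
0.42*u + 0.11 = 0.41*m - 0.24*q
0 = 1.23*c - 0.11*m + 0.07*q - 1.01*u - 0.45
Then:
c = -0.97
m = 0.55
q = 3.05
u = -1.47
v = 1.21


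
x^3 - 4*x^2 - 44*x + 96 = (x - 8)*(x - 2)*(x + 6)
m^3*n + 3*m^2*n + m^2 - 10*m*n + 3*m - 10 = (m - 2)*(m + 5)*(m*n + 1)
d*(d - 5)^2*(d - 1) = d^4 - 11*d^3 + 35*d^2 - 25*d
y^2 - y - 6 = (y - 3)*(y + 2)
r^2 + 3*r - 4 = (r - 1)*(r + 4)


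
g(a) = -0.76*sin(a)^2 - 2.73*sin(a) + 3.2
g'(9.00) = 3.06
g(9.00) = 1.95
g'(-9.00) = 1.92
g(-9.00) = 4.20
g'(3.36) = 2.34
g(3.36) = 3.76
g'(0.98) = -2.22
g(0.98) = 0.41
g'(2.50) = 2.92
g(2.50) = 1.29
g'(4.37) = 0.44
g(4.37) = 5.10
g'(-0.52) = -1.71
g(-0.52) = 4.37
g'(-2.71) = 1.90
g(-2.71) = 4.21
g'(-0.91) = -0.94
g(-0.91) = 4.88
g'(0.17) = -2.94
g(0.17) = 2.72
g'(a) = -1.52*sin(a)*cos(a) - 2.73*cos(a)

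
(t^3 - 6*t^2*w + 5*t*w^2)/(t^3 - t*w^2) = (t - 5*w)/(t + w)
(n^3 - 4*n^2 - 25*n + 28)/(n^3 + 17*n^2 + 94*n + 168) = (n^2 - 8*n + 7)/(n^2 + 13*n + 42)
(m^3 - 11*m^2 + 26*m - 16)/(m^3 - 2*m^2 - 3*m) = (-m^3 + 11*m^2 - 26*m + 16)/(m*(-m^2 + 2*m + 3))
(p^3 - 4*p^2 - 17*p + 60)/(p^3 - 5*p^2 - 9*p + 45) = (p + 4)/(p + 3)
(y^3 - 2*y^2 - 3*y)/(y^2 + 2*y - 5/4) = 4*y*(y^2 - 2*y - 3)/(4*y^2 + 8*y - 5)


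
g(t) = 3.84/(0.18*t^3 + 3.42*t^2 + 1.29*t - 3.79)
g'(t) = 3.84*(-0.54*t^2 - 6.84*t - 1.29)/(0.18*t^3 + 3.42*t^2 + 1.29*t - 3.79)^2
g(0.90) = 14.10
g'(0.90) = -407.91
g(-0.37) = -1.01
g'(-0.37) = 0.31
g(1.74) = 0.39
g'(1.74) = -0.60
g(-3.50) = 0.15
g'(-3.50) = 0.09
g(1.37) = 0.79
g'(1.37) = -1.90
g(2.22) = 0.21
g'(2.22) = -0.23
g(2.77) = 0.13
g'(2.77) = -0.11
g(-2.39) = 0.38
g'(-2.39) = 0.44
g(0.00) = -1.01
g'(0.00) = -0.34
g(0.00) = -1.01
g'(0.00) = -0.34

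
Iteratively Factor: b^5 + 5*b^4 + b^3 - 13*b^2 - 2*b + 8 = (b + 1)*(b^4 + 4*b^3 - 3*b^2 - 10*b + 8) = (b + 1)*(b + 2)*(b^3 + 2*b^2 - 7*b + 4) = (b - 1)*(b + 1)*(b + 2)*(b^2 + 3*b - 4) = (b - 1)*(b + 1)*(b + 2)*(b + 4)*(b - 1)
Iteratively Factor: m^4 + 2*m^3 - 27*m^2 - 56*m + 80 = (m - 5)*(m^3 + 7*m^2 + 8*m - 16) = (m - 5)*(m + 4)*(m^2 + 3*m - 4) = (m - 5)*(m + 4)^2*(m - 1)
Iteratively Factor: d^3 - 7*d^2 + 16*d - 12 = (d - 3)*(d^2 - 4*d + 4) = (d - 3)*(d - 2)*(d - 2)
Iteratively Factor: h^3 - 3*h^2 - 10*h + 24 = (h - 4)*(h^2 + h - 6) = (h - 4)*(h + 3)*(h - 2)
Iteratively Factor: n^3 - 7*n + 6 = (n - 1)*(n^2 + n - 6) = (n - 1)*(n + 3)*(n - 2)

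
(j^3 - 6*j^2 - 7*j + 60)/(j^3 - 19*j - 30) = (j - 4)/(j + 2)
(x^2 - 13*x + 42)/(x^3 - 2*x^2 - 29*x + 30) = (x - 7)/(x^2 + 4*x - 5)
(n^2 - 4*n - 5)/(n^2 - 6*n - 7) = (n - 5)/(n - 7)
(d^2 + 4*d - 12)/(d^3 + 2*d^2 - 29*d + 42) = (d + 6)/(d^2 + 4*d - 21)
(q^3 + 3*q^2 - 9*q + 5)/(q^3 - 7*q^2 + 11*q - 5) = (q + 5)/(q - 5)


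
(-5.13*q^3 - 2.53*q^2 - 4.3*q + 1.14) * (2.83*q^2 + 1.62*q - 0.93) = -14.5179*q^5 - 15.4705*q^4 - 11.4967*q^3 - 1.3869*q^2 + 5.8458*q - 1.0602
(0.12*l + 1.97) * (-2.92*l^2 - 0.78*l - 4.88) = -0.3504*l^3 - 5.846*l^2 - 2.1222*l - 9.6136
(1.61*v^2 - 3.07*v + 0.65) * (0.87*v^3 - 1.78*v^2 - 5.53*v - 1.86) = 1.4007*v^5 - 5.5367*v^4 - 2.8732*v^3 + 12.8255*v^2 + 2.1157*v - 1.209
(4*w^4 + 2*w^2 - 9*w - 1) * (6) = 24*w^4 + 12*w^2 - 54*w - 6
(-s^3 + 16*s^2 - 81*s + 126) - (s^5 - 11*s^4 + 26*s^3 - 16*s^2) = -s^5 + 11*s^4 - 27*s^3 + 32*s^2 - 81*s + 126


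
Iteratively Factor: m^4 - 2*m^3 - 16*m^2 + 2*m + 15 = (m - 1)*(m^3 - m^2 - 17*m - 15) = (m - 5)*(m - 1)*(m^2 + 4*m + 3) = (m - 5)*(m - 1)*(m + 1)*(m + 3)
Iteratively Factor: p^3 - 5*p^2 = (p)*(p^2 - 5*p) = p^2*(p - 5)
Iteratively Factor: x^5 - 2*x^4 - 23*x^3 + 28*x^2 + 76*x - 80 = (x - 5)*(x^4 + 3*x^3 - 8*x^2 - 12*x + 16) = (x - 5)*(x + 2)*(x^3 + x^2 - 10*x + 8) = (x - 5)*(x - 1)*(x + 2)*(x^2 + 2*x - 8) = (x - 5)*(x - 2)*(x - 1)*(x + 2)*(x + 4)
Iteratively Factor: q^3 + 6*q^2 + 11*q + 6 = (q + 1)*(q^2 + 5*q + 6) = (q + 1)*(q + 3)*(q + 2)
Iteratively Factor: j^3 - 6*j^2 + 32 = (j + 2)*(j^2 - 8*j + 16) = (j - 4)*(j + 2)*(j - 4)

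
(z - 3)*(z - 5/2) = z^2 - 11*z/2 + 15/2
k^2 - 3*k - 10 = (k - 5)*(k + 2)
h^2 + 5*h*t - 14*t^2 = (h - 2*t)*(h + 7*t)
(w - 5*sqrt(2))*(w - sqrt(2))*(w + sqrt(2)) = w^3 - 5*sqrt(2)*w^2 - 2*w + 10*sqrt(2)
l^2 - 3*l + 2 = (l - 2)*(l - 1)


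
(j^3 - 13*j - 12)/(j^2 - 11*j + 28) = (j^2 + 4*j + 3)/(j - 7)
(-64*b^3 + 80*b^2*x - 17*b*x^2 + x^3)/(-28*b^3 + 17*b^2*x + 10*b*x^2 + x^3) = (64*b^2 - 16*b*x + x^2)/(28*b^2 + 11*b*x + x^2)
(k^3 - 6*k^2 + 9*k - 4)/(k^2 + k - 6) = (k^3 - 6*k^2 + 9*k - 4)/(k^2 + k - 6)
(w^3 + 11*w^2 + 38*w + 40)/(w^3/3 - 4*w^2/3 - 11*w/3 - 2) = 3*(w^3 + 11*w^2 + 38*w + 40)/(w^3 - 4*w^2 - 11*w - 6)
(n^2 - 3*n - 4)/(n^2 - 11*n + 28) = (n + 1)/(n - 7)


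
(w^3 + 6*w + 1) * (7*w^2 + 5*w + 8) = 7*w^5 + 5*w^4 + 50*w^3 + 37*w^2 + 53*w + 8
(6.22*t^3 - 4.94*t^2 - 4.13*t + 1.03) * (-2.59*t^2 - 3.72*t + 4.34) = -16.1098*t^5 - 10.3438*t^4 + 56.0683*t^3 - 8.7437*t^2 - 21.7558*t + 4.4702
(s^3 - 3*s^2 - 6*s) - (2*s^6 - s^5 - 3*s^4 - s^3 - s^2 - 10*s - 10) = -2*s^6 + s^5 + 3*s^4 + 2*s^3 - 2*s^2 + 4*s + 10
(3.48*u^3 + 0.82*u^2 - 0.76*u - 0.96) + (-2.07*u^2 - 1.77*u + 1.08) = 3.48*u^3 - 1.25*u^2 - 2.53*u + 0.12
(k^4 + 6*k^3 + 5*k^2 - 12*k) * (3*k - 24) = 3*k^5 - 6*k^4 - 129*k^3 - 156*k^2 + 288*k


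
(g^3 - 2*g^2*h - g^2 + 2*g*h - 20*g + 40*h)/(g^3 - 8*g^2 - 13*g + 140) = (g - 2*h)/(g - 7)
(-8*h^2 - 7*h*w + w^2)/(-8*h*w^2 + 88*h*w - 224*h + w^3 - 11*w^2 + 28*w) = (h + w)/(w^2 - 11*w + 28)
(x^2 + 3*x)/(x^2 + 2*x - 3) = x/(x - 1)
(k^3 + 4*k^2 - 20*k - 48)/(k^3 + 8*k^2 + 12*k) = (k - 4)/k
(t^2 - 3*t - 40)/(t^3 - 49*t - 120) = 1/(t + 3)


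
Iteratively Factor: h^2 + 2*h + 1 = (h + 1)*(h + 1)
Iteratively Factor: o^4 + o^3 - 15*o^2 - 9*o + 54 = (o - 3)*(o^3 + 4*o^2 - 3*o - 18) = (o - 3)*(o - 2)*(o^2 + 6*o + 9) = (o - 3)*(o - 2)*(o + 3)*(o + 3)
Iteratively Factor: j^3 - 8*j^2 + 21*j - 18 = (j - 3)*(j^2 - 5*j + 6) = (j - 3)*(j - 2)*(j - 3)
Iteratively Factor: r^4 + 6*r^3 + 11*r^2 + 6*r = (r + 3)*(r^3 + 3*r^2 + 2*r) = (r + 2)*(r + 3)*(r^2 + r) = r*(r + 2)*(r + 3)*(r + 1)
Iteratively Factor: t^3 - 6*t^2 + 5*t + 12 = (t - 3)*(t^2 - 3*t - 4) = (t - 3)*(t + 1)*(t - 4)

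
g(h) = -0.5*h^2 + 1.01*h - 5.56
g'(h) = 1.01 - 1.0*h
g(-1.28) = -7.67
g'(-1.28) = 2.29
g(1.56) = -5.20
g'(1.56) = -0.55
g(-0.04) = -5.60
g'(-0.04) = 1.05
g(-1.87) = -9.20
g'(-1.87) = 2.88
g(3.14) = -7.32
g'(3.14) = -2.13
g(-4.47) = -20.07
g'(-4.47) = 5.48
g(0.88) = -5.06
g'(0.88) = 0.13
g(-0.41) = -6.06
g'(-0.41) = 1.42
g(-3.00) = -13.09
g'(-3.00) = 4.01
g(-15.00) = -133.21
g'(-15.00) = 16.01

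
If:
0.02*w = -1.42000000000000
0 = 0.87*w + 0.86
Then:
No Solution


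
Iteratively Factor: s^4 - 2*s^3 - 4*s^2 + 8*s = (s)*(s^3 - 2*s^2 - 4*s + 8) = s*(s - 2)*(s^2 - 4) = s*(s - 2)*(s + 2)*(s - 2)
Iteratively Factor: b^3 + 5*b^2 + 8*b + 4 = (b + 1)*(b^2 + 4*b + 4) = (b + 1)*(b + 2)*(b + 2)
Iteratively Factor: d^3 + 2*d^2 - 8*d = (d)*(d^2 + 2*d - 8) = d*(d - 2)*(d + 4)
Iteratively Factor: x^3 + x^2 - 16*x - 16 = (x + 4)*(x^2 - 3*x - 4) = (x - 4)*(x + 4)*(x + 1)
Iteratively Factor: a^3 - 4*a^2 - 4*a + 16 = (a - 2)*(a^2 - 2*a - 8) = (a - 2)*(a + 2)*(a - 4)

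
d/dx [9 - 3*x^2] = -6*x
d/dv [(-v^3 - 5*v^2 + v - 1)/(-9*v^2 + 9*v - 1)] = (9*v^4 - 18*v^3 - 33*v^2 - 8*v + 8)/(81*v^4 - 162*v^3 + 99*v^2 - 18*v + 1)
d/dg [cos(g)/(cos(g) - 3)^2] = (cos(g) + 3)*sin(g)/(cos(g) - 3)^3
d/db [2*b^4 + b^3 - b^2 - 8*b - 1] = 8*b^3 + 3*b^2 - 2*b - 8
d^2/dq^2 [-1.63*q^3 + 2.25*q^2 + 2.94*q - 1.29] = 4.5 - 9.78*q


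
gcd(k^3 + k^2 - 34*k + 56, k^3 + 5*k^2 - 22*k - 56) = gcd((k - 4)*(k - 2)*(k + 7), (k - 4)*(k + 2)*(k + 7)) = k^2 + 3*k - 28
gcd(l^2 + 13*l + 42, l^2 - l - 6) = 1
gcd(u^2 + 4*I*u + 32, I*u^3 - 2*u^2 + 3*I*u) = 1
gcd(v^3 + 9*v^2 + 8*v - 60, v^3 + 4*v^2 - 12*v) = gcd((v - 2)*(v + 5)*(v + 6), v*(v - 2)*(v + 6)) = v^2 + 4*v - 12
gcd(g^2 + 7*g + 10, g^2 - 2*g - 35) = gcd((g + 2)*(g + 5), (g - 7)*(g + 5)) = g + 5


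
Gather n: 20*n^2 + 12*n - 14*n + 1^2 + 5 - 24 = 20*n^2 - 2*n - 18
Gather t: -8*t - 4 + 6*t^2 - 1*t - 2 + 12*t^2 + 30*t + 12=18*t^2 + 21*t + 6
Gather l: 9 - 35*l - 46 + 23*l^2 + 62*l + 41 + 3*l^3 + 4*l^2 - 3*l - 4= 3*l^3 + 27*l^2 + 24*l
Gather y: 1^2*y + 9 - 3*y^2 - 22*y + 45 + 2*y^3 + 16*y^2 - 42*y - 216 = 2*y^3 + 13*y^2 - 63*y - 162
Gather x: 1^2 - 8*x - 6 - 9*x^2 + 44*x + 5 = -9*x^2 + 36*x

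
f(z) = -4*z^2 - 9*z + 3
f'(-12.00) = 87.00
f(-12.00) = -465.00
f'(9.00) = -81.00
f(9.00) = -402.00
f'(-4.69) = 28.52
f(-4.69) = -42.77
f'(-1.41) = 2.28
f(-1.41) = 7.74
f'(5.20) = -50.60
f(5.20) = -151.96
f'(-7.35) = 49.80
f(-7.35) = -146.94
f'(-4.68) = 28.44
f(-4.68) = -42.49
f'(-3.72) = 20.76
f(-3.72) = -18.87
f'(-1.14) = 0.12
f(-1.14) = 8.06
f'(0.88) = -16.04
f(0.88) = -8.02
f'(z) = -8*z - 9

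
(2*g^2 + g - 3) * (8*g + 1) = 16*g^3 + 10*g^2 - 23*g - 3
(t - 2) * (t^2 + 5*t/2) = t^3 + t^2/2 - 5*t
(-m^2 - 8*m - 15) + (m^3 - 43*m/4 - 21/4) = m^3 - m^2 - 75*m/4 - 81/4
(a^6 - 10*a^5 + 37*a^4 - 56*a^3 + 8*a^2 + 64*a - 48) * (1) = a^6 - 10*a^5 + 37*a^4 - 56*a^3 + 8*a^2 + 64*a - 48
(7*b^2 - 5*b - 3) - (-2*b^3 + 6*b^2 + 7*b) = 2*b^3 + b^2 - 12*b - 3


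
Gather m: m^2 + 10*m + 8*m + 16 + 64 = m^2 + 18*m + 80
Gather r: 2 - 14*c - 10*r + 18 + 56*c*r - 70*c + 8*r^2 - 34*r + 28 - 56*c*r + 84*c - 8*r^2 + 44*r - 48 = 0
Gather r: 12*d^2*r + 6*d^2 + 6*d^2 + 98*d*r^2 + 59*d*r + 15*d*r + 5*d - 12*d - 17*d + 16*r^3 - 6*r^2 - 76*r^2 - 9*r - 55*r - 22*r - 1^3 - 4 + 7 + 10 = 12*d^2 - 24*d + 16*r^3 + r^2*(98*d - 82) + r*(12*d^2 + 74*d - 86) + 12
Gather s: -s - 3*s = -4*s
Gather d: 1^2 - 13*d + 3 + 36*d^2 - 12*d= 36*d^2 - 25*d + 4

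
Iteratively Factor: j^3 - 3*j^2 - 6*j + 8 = (j - 1)*(j^2 - 2*j - 8) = (j - 4)*(j - 1)*(j + 2)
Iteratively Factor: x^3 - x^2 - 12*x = (x + 3)*(x^2 - 4*x) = x*(x + 3)*(x - 4)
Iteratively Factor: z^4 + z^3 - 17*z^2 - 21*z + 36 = (z + 3)*(z^3 - 2*z^2 - 11*z + 12) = (z - 4)*(z + 3)*(z^2 + 2*z - 3) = (z - 4)*(z + 3)^2*(z - 1)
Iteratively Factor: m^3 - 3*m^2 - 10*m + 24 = (m + 3)*(m^2 - 6*m + 8) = (m - 4)*(m + 3)*(m - 2)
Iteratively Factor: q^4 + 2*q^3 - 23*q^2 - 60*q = (q - 5)*(q^3 + 7*q^2 + 12*q) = (q - 5)*(q + 4)*(q^2 + 3*q) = q*(q - 5)*(q + 4)*(q + 3)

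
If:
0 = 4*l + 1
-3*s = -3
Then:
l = -1/4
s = 1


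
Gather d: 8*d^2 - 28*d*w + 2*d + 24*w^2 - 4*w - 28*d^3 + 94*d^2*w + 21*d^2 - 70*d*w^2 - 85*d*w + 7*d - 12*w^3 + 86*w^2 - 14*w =-28*d^3 + d^2*(94*w + 29) + d*(-70*w^2 - 113*w + 9) - 12*w^3 + 110*w^2 - 18*w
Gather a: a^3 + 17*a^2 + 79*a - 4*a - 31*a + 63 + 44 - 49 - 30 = a^3 + 17*a^2 + 44*a + 28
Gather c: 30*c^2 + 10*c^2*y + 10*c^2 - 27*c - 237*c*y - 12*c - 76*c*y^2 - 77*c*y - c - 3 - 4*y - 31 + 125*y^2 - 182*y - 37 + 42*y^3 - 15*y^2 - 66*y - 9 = c^2*(10*y + 40) + c*(-76*y^2 - 314*y - 40) + 42*y^3 + 110*y^2 - 252*y - 80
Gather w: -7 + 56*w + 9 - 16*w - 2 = 40*w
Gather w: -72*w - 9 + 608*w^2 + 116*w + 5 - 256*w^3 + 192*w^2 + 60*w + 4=-256*w^3 + 800*w^2 + 104*w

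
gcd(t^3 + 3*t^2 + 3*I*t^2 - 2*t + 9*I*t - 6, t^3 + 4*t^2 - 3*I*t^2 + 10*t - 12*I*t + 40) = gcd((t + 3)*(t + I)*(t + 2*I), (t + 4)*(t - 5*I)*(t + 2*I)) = t + 2*I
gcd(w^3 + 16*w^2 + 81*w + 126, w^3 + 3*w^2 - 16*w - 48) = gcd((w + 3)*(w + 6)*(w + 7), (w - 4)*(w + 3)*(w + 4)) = w + 3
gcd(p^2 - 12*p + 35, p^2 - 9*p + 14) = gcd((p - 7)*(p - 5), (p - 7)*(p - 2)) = p - 7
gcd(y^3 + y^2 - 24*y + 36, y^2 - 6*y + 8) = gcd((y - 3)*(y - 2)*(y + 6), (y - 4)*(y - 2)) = y - 2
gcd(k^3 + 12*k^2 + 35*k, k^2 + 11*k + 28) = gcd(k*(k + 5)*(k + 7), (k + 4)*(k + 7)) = k + 7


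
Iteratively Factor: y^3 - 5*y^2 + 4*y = (y - 1)*(y^2 - 4*y) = y*(y - 1)*(y - 4)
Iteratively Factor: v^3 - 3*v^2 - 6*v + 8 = (v + 2)*(v^2 - 5*v + 4) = (v - 4)*(v + 2)*(v - 1)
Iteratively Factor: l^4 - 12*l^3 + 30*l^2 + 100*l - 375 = (l + 3)*(l^3 - 15*l^2 + 75*l - 125) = (l - 5)*(l + 3)*(l^2 - 10*l + 25) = (l - 5)^2*(l + 3)*(l - 5)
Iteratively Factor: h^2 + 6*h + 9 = (h + 3)*(h + 3)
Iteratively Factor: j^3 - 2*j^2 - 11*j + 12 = (j - 4)*(j^2 + 2*j - 3) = (j - 4)*(j + 3)*(j - 1)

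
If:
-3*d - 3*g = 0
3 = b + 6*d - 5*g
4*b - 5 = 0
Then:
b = 5/4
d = 7/44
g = -7/44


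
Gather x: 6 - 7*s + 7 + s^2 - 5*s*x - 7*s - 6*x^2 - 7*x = s^2 - 14*s - 6*x^2 + x*(-5*s - 7) + 13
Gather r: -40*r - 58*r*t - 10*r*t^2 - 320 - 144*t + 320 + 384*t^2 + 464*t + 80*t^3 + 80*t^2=r*(-10*t^2 - 58*t - 40) + 80*t^3 + 464*t^2 + 320*t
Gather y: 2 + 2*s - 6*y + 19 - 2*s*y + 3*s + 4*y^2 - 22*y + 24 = 5*s + 4*y^2 + y*(-2*s - 28) + 45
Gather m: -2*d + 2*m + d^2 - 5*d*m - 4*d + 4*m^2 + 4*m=d^2 - 6*d + 4*m^2 + m*(6 - 5*d)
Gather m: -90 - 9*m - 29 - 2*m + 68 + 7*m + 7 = -4*m - 44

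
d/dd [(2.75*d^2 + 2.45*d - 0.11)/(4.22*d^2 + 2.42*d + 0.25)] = (-3.684*d^2 + 2.3034*d + 0.8787)/(17.8084*d^4 + 20.4248*d^3 + 7.9664*d^2 + 1.21*d + 0.0625)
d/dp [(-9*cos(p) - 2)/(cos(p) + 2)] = 16*sin(p)/(cos(p) + 2)^2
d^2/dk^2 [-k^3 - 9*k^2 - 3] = -6*k - 18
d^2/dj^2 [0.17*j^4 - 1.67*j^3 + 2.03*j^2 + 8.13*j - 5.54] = 2.04*j^2 - 10.02*j + 4.06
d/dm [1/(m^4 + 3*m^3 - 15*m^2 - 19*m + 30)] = (-4*m^3 - 9*m^2 + 30*m + 19)/(m^4 + 3*m^3 - 15*m^2 - 19*m + 30)^2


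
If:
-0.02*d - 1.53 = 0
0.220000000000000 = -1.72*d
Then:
No Solution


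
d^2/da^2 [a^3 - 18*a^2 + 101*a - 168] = 6*a - 36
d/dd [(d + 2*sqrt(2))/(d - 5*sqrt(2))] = -7*sqrt(2)/(d - 5*sqrt(2))^2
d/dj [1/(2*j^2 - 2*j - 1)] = 2*(1 - 2*j)/(-2*j^2 + 2*j + 1)^2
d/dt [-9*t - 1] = -9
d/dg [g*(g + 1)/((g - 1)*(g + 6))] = 2*(2*g^2 - 6*g - 3)/(g^4 + 10*g^3 + 13*g^2 - 60*g + 36)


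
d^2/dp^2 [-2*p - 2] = 0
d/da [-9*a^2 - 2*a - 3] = -18*a - 2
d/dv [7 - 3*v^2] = -6*v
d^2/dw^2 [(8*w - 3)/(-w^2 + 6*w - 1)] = 2*(-4*(w - 3)^2*(8*w - 3) + 3*(8*w - 17)*(w^2 - 6*w + 1))/(w^2 - 6*w + 1)^3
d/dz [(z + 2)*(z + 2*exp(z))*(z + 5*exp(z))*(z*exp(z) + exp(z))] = (z^4 + 14*z^3*exp(z) + 7*z^3 + 30*z^2*exp(2*z) + 63*z^2*exp(z) + 11*z^2 + 110*z*exp(2*z) + 70*z*exp(z) + 4*z + 90*exp(2*z) + 14*exp(z))*exp(z)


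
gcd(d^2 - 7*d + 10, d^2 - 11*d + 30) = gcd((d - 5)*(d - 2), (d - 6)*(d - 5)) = d - 5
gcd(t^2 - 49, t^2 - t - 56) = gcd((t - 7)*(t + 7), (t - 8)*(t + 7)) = t + 7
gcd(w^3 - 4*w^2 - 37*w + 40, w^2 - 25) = w + 5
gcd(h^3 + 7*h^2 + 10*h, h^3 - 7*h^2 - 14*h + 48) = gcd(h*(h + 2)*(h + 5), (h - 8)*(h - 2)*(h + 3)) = 1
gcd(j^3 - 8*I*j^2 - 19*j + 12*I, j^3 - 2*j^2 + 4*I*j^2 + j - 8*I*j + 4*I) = 1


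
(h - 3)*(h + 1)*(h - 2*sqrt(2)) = h^3 - 2*sqrt(2)*h^2 - 2*h^2 - 3*h + 4*sqrt(2)*h + 6*sqrt(2)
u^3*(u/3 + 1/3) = u^4/3 + u^3/3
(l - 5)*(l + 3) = l^2 - 2*l - 15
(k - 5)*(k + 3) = k^2 - 2*k - 15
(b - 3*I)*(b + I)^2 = b^3 - I*b^2 + 5*b + 3*I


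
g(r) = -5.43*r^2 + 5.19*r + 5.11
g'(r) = 5.19 - 10.86*r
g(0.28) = 6.14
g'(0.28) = 2.15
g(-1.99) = -26.72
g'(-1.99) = 26.80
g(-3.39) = -74.89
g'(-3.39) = 42.01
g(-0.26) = 3.39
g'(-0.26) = 8.01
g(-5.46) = -185.10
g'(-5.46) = 64.49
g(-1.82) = -22.32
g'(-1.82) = 24.96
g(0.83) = 5.68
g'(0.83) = -3.82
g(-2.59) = -44.76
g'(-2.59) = 33.32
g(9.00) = -388.01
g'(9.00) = -92.55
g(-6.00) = -221.51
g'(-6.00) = 70.35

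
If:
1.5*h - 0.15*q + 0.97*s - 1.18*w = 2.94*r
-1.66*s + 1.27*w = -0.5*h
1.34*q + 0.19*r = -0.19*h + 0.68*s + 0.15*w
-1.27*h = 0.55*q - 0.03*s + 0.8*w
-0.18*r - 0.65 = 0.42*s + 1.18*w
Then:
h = 0.45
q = -0.30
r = 0.37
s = -0.26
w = -0.51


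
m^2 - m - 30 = (m - 6)*(m + 5)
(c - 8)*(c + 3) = c^2 - 5*c - 24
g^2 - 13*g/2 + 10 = (g - 4)*(g - 5/2)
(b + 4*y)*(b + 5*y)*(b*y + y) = b^3*y + 9*b^2*y^2 + b^2*y + 20*b*y^3 + 9*b*y^2 + 20*y^3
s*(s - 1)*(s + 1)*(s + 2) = s^4 + 2*s^3 - s^2 - 2*s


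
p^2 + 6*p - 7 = (p - 1)*(p + 7)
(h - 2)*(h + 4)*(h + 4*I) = h^3 + 2*h^2 + 4*I*h^2 - 8*h + 8*I*h - 32*I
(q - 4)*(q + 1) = q^2 - 3*q - 4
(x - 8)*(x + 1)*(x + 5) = x^3 - 2*x^2 - 43*x - 40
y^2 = y^2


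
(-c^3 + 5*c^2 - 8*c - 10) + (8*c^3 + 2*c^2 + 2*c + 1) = 7*c^3 + 7*c^2 - 6*c - 9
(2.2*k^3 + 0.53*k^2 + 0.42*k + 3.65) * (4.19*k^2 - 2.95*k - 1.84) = 9.218*k^5 - 4.2693*k^4 - 3.8517*k^3 + 13.0793*k^2 - 11.5403*k - 6.716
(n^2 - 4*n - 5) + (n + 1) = n^2 - 3*n - 4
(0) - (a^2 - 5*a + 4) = -a^2 + 5*a - 4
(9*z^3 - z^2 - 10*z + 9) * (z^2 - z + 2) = 9*z^5 - 10*z^4 + 9*z^3 + 17*z^2 - 29*z + 18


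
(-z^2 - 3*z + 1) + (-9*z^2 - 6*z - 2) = -10*z^2 - 9*z - 1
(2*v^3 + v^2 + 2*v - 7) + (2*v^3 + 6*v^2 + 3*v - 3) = 4*v^3 + 7*v^2 + 5*v - 10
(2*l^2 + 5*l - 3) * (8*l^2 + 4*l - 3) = 16*l^4 + 48*l^3 - 10*l^2 - 27*l + 9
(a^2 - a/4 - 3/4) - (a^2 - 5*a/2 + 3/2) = 9*a/4 - 9/4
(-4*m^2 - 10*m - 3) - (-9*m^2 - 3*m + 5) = 5*m^2 - 7*m - 8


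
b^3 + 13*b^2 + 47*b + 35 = (b + 1)*(b + 5)*(b + 7)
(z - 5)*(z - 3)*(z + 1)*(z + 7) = z^4 - 42*z^2 + 64*z + 105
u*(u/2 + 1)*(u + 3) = u^3/2 + 5*u^2/2 + 3*u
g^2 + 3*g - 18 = (g - 3)*(g + 6)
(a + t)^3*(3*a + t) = 3*a^4 + 10*a^3*t + 12*a^2*t^2 + 6*a*t^3 + t^4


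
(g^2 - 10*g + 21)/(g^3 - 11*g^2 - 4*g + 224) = (g - 3)/(g^2 - 4*g - 32)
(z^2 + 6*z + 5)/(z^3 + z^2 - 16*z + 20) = (z + 1)/(z^2 - 4*z + 4)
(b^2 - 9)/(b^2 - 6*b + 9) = (b + 3)/(b - 3)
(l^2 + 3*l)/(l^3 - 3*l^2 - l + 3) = l*(l + 3)/(l^3 - 3*l^2 - l + 3)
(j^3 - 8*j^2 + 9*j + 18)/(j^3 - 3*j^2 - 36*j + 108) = (j + 1)/(j + 6)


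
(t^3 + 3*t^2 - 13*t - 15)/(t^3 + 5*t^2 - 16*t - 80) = (t^2 - 2*t - 3)/(t^2 - 16)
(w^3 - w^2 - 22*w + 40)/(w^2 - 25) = (w^2 - 6*w + 8)/(w - 5)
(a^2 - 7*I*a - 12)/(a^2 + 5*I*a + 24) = (a - 4*I)/(a + 8*I)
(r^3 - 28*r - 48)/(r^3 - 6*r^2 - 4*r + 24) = (r + 4)/(r - 2)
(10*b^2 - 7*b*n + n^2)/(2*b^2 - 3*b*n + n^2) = (5*b - n)/(b - n)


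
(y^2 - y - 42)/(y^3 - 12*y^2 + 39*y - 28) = (y + 6)/(y^2 - 5*y + 4)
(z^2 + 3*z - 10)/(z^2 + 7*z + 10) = (z - 2)/(z + 2)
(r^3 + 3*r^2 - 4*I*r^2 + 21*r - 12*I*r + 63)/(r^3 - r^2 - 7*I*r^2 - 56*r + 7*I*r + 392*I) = (r^2 + 3*r*(1 + I) + 9*I)/(r^2 - r - 56)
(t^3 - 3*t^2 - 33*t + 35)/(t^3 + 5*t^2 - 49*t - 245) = (t - 1)/(t + 7)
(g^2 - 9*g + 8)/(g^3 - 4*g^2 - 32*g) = (g - 1)/(g*(g + 4))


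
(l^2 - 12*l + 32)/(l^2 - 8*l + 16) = (l - 8)/(l - 4)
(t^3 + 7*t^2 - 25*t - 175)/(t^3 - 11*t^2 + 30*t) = (t^2 + 12*t + 35)/(t*(t - 6))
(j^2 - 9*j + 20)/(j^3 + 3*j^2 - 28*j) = (j - 5)/(j*(j + 7))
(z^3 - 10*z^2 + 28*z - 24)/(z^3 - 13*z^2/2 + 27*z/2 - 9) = 2*(z^2 - 8*z + 12)/(2*z^2 - 9*z + 9)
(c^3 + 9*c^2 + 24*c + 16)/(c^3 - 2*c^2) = (c^3 + 9*c^2 + 24*c + 16)/(c^2*(c - 2))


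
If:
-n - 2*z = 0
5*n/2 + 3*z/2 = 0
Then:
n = 0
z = 0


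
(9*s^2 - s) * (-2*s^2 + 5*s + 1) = -18*s^4 + 47*s^3 + 4*s^2 - s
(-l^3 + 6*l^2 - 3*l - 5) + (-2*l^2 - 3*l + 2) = -l^3 + 4*l^2 - 6*l - 3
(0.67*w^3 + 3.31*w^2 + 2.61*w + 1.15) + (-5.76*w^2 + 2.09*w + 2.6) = 0.67*w^3 - 2.45*w^2 + 4.7*w + 3.75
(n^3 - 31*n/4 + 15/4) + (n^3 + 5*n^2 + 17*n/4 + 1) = 2*n^3 + 5*n^2 - 7*n/2 + 19/4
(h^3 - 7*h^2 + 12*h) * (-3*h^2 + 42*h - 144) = -3*h^5 + 63*h^4 - 474*h^3 + 1512*h^2 - 1728*h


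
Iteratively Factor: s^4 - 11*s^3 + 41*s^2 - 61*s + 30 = (s - 3)*(s^3 - 8*s^2 + 17*s - 10) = (s - 3)*(s - 1)*(s^2 - 7*s + 10) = (s - 5)*(s - 3)*(s - 1)*(s - 2)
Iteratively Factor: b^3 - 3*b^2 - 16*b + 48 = (b - 4)*(b^2 + b - 12) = (b - 4)*(b + 4)*(b - 3)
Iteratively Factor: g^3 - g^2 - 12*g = (g + 3)*(g^2 - 4*g) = (g - 4)*(g + 3)*(g)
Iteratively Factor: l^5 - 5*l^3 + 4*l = (l - 1)*(l^4 + l^3 - 4*l^2 - 4*l) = (l - 1)*(l + 2)*(l^3 - l^2 - 2*l) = l*(l - 1)*(l + 2)*(l^2 - l - 2) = l*(l - 2)*(l - 1)*(l + 2)*(l + 1)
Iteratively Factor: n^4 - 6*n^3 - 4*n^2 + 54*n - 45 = (n - 3)*(n^3 - 3*n^2 - 13*n + 15) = (n - 3)*(n - 1)*(n^2 - 2*n - 15) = (n - 3)*(n - 1)*(n + 3)*(n - 5)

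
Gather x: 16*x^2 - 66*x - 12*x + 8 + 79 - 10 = 16*x^2 - 78*x + 77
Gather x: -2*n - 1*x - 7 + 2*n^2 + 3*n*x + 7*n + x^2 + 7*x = 2*n^2 + 5*n + x^2 + x*(3*n + 6) - 7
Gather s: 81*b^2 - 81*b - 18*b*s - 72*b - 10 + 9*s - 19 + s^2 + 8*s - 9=81*b^2 - 153*b + s^2 + s*(17 - 18*b) - 38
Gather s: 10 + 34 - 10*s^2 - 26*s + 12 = -10*s^2 - 26*s + 56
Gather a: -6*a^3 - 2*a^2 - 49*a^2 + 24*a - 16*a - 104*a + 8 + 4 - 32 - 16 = -6*a^3 - 51*a^2 - 96*a - 36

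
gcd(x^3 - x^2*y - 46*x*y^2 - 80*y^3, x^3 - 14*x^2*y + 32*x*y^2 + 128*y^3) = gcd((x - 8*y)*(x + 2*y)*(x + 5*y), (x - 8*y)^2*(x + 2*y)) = x^2 - 6*x*y - 16*y^2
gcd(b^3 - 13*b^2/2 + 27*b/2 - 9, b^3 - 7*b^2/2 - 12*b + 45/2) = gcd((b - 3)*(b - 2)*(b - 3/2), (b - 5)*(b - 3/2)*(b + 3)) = b - 3/2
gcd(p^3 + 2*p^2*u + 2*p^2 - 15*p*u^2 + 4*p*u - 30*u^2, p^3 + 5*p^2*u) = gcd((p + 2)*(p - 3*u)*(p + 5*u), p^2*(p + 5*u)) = p + 5*u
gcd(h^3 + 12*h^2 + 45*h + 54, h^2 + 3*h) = h + 3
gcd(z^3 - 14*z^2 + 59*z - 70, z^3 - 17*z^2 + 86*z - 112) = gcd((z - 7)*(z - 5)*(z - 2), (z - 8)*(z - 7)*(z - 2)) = z^2 - 9*z + 14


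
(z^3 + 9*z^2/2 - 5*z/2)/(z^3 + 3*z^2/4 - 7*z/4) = 2*(2*z^2 + 9*z - 5)/(4*z^2 + 3*z - 7)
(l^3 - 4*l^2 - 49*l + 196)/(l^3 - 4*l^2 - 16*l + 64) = (l^2 - 49)/(l^2 - 16)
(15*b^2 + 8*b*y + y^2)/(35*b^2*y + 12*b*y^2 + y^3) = (3*b + y)/(y*(7*b + y))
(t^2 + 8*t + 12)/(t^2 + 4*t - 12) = (t + 2)/(t - 2)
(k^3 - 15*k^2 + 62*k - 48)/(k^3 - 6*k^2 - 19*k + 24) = (k - 6)/(k + 3)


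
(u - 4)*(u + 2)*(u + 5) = u^3 + 3*u^2 - 18*u - 40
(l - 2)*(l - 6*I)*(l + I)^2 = l^4 - 2*l^3 - 4*I*l^3 + 11*l^2 + 8*I*l^2 - 22*l + 6*I*l - 12*I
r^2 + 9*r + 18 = (r + 3)*(r + 6)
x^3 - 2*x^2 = x^2*(x - 2)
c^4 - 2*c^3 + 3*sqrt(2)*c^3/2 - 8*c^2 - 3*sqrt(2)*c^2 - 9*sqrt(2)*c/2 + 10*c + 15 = (c - 3)*(c + 1)*(c - sqrt(2))*(c + 5*sqrt(2)/2)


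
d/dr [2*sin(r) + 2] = 2*cos(r)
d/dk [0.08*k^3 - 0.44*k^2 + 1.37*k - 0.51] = 0.24*k^2 - 0.88*k + 1.37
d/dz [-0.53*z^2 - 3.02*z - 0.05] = -1.06*z - 3.02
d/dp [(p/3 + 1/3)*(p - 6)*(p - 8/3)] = p^2 - 46*p/9 + 22/9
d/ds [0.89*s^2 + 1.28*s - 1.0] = 1.78*s + 1.28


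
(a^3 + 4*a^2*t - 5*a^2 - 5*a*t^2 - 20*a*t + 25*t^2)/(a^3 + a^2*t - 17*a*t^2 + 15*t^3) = (5 - a)/(-a + 3*t)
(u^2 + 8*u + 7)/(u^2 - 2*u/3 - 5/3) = 3*(u + 7)/(3*u - 5)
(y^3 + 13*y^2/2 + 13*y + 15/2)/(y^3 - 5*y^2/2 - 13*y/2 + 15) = (y^2 + 4*y + 3)/(y^2 - 5*y + 6)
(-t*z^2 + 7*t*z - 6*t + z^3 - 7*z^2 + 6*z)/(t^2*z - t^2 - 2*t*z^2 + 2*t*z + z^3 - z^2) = (z - 6)/(-t + z)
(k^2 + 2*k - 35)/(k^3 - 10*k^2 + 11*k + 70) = (k + 7)/(k^2 - 5*k - 14)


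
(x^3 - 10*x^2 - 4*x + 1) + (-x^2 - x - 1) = x^3 - 11*x^2 - 5*x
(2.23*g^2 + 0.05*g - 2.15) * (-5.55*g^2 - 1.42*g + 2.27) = -12.3765*g^4 - 3.4441*g^3 + 16.9236*g^2 + 3.1665*g - 4.8805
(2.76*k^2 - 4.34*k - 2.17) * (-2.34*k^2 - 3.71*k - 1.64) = -6.4584*k^4 - 0.0839999999999996*k^3 + 16.6528*k^2 + 15.1683*k + 3.5588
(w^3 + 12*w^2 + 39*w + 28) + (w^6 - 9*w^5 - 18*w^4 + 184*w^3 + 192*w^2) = w^6 - 9*w^5 - 18*w^4 + 185*w^3 + 204*w^2 + 39*w + 28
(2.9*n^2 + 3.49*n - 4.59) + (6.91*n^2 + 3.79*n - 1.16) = 9.81*n^2 + 7.28*n - 5.75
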